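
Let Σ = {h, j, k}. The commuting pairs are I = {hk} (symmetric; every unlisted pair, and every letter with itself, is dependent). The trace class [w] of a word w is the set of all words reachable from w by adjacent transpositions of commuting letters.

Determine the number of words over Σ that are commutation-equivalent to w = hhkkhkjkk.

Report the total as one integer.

20

0(h) covers ∅
1(h) covers 0:h
2(k) covers ∅
3(k) covers 2:k
4(h) covers 1:h
5(k) covers 3:k
6(j) covers 4:h, 5:k
7(k) covers 6:j
8(k) covers 7:k
floor of heap: 0:h, 2:k
completions by unplaced set U, small U first (add the entries for U minus each lowest piece of U):
  |U|=1: {8}:1
  |U|=2: {7,8}:1
  |U|=3: {6,7,8}:1
  |U|=4: {4,6,7,8}:1  {5,6,7,8}:1
  |U|=5: {1,4,6,7,8}:1  {3,5,6,7,8}:1  {4,5,6,7,8}:2
  |U|=6: {0,1,4,6,7,8}:1  {1,4,5,6,7,8}:3  {2,3,5,6,7,8}:1  {3,4,5,6,7,8}:3
  |U|=7: {0,1,4,5,6,7,8}:4  {1,3,4,5,6,7,8}:6  {2,3,4,5,6,7,8}:4
  start at 0(h): 10
  start at 2(k): 10
sum over floor = 20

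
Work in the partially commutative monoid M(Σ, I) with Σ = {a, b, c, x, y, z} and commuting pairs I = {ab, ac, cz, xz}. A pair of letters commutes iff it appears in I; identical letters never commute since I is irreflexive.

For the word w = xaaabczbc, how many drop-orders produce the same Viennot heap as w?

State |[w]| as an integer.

#0=x has no predecessor
#1=a depends on [0:x]
#2=a depends on [1:a]
#3=a depends on [2:a]
#4=b depends on [0:x]
#5=c depends on [4:b]
#6=z depends on [3:a, 4:b]
#7=b depends on [5:c, 6:z]
#8=c depends on [7:b]
sources: [0:x]
N(rest) = Σ N(rest − s) over sources s of rest; N(one piece) = 1:
  size 1 → [8]=1
  size 2 → [7,8]=1
  size 3 → [5,7,8]=1  [6,7,8]=1
  size 4 → [3,6,7,8]=1  [5,6,7,8]=2
  size 5 → [2,3,6,7,8]=1  [3,5,6,7,8]=3  [4,5,6,7,8]=2
  size 6 → [1,2,3,6,7,8]=1  [2,3,5,6,7,8]=4  [3,4,5,6,7,8]=5
  size 7 → [1,2,3,5,6,7,8]=5  [2,3,4,5,6,7,8]=9
  first=0(x) contributes 14

14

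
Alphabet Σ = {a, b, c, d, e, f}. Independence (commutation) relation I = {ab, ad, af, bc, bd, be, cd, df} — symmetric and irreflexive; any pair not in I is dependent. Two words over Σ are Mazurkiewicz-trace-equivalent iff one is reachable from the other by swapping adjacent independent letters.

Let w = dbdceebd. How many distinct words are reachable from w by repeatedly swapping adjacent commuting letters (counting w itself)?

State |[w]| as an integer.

#0=d has no predecessor
#1=b has no predecessor
#2=d depends on [0:d]
#3=c has no predecessor
#4=e depends on [2:d, 3:c]
#5=e depends on [4:e]
#6=b depends on [1:b]
#7=d depends on [5:e]
sources: [0:d, 1:b, 3:c]
N(rest) = Σ N(rest − s) over sources s of rest; N(one piece) = 1:
  size 1 → [6]=1  [7]=1
  size 2 → [1,6]=1  [5,7]=1  [6,7]=2
  size 3 → [1,6,7]=3  [4,5,7]=1  [5,6,7]=3
  size 4 → [1,5,6,7]=6  [2,4,5,7]=1  [3,4,5,7]=1  [4,5,6,7]=4
  size 5 → [0,2,4,5,7]=1  [1,4,5,6,7]=10  [2,3,4,5,7]=2  [2,4,5,6,7]=5  [3,4,5,6,7]=5
  size 6 → [0,2,3,4,5,7]=3  [0,2,4,5,6,7]=6  [1,2,4,5,6,7]=15  [1,3,4,5,6,7]=15  [2,3,4,5,6,7]=12
  first=0(d) contributes 42
  first=1(b) contributes 21
  first=3(c) contributes 21
|[w]| = 84

84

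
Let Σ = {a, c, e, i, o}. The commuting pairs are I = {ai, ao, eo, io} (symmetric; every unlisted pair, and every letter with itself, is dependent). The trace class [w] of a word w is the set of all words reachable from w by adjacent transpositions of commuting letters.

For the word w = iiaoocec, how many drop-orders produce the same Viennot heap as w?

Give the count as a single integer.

30

drop 0:i onto floor
drop 1:i onto {0:i}
drop 2:a onto floor
drop 3:o onto floor
drop 4:o onto {3:o}
drop 5:c onto {1:i, 2:a, 4:o}
drop 6:e onto {5:c}
drop 7:c onto {6:e}
ground layer = {0:i, 2:a, 3:o}
drop-orders for the pieces not yet dropped (sum over which currently-grounded one goes next):
  1 to go: {7} 1
  2 to go: {6,7} 1
  3 to go: {5,6,7} 1
  4 to go: {1,5,6,7} 1  {2,5,6,7} 1  {4,5,6,7} 1
  5 to go: {0,1,5,6,7} 1  {1,2,5,6,7} 2  {1,4,5,6,7} 2  {2,4,5,6,7} 2  {3,4,5,6,7} 1
  6 to go: {0,1,2,5,6,7} 3  {0,1,4,5,6,7} 3  {1,2,4,5,6,7} 6  {1,3,4,5,6,7} 3  {2,3,4,5,6,7} 3
  if 0:i drops first: 12 orders
  if 2:a drops first: 6 orders
  if 3:o drops first: 12 orders
heap linearizations: 30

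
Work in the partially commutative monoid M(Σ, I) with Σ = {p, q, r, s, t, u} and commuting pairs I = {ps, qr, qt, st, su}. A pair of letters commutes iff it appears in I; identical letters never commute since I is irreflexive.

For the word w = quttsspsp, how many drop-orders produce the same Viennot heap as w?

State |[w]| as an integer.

drop 0:q onto floor
drop 1:u onto {0:q}
drop 2:t onto {1:u}
drop 3:t onto {2:t}
drop 4:s onto {0:q}
drop 5:s onto {4:s}
drop 6:p onto {3:t}
drop 7:s onto {5:s}
drop 8:p onto {6:p}
ground layer = {0:q}
drop-orders for the pieces not yet dropped (sum over which currently-grounded one goes next):
  1 to go: {7} 1  {8} 1
  2 to go: {5,7} 1  {6,8} 1  {7,8} 2
  3 to go: {3,6,8} 1  {4,5,7} 1  {5,7,8} 3  {6,7,8} 3
  4 to go: {2,3,6,8} 1  {3,6,7,8} 4  {4,5,7,8} 4  {5,6,7,8} 6
  5 to go: {1,2,3,6,8} 1  {2,3,6,7,8} 5  {3,5,6,7,8} 10  {4,5,6,7,8} 10
  6 to go: {1,2,3,6,7,8} 6  {2,3,5,6,7,8} 15  {3,4,5,6,7,8} 20
  7 to go: {1,2,3,5,6,7,8} 21  {2,3,4,5,6,7,8} 35
  if 0:q drops first: 56 orders

56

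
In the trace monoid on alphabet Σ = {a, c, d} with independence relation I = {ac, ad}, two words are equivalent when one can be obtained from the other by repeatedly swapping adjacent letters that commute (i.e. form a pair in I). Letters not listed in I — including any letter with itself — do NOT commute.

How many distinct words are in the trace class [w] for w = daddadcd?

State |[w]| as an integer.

piece 0:d — minimal
piece 1:a — minimal
piece 2:d rests on {0:d}
piece 3:d rests on {2:d}
piece 4:a rests on {1:a}
piece 5:d rests on {3:d}
piece 6:c rests on {5:d}
piece 7:d rests on {6:c}
minimal pieces: {0:d, 1:a}
ways to finish when only these pieces remain (= sum over removing one remaining piece with nothing left below it):
  1 left: {4}→1  {7}→1
  2 left: {1,4}→1  {4,7}→2  {6,7}→1
  3 left: {1,4,7}→3  {4,6,7}→3  {5,6,7}→1
  4 left: {1,4,6,7}→6  {3,5,6,7}→1  {4,5,6,7}→4
  5 left: {1,4,5,6,7}→10  {2,3,5,6,7}→1  {3,4,5,6,7}→5
  6 left: {0,2,3,5,6,7}→1  {1,3,4,5,6,7}→15  {2,3,4,5,6,7}→6
  placing 0:d first → 21 extensions
  placing 1:a first → 7 extensions
total linear extensions = 28

28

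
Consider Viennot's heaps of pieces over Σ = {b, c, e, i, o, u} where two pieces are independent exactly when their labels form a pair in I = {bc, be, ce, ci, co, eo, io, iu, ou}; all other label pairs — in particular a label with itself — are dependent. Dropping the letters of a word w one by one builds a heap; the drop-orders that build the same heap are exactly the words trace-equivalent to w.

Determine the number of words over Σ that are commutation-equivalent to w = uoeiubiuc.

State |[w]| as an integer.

30

drop 0:u onto floor
drop 1:o onto floor
drop 2:e onto {0:u}
drop 3:i onto {2:e}
drop 4:u onto {2:e}
drop 5:b onto {1:o, 3:i, 4:u}
drop 6:i onto {5:b}
drop 7:u onto {5:b}
drop 8:c onto {7:u}
ground layer = {0:u, 1:o}
drop-orders for the pieces not yet dropped (sum over which currently-grounded one goes next):
  1 to go: {6} 1  {8} 1
  2 to go: {6,8} 2  {7,8} 1
  3 to go: {6,7,8} 3
  4 to go: {5,6,7,8} 3
  5 to go: {1,5,6,7,8} 3  {3,5,6,7,8} 3  {4,5,6,7,8} 3
  6 to go: {1,3,5,6,7,8} 6  {1,4,5,6,7,8} 6  {3,4,5,6,7,8} 6
  7 to go: {1,3,4,5,6,7,8} 18  {2,3,4,5,6,7,8} 6
  if 0:u drops first: 24 orders
  if 1:o drops first: 6 orders
heap linearizations: 30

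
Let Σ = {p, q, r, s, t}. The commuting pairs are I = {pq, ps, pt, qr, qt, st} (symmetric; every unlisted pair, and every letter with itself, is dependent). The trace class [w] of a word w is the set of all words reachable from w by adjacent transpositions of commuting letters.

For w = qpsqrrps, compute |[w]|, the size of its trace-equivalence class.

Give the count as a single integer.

0(q) covers ∅
1(p) covers ∅
2(s) covers 0:q
3(q) covers 2:s
4(r) covers 1:p, 2:s
5(r) covers 4:r
6(p) covers 5:r
7(s) covers 3:q, 5:r
floor of heap: 0:q, 1:p
completions by unplaced set U, small U first (add the entries for U minus each lowest piece of U):
  |U|=1: {6}:1  {7}:1
  |U|=2: {3,7}:1  {6,7}:2
  |U|=3: {3,6,7}:3  {5,6,7}:2
  |U|=4: {3,5,6,7}:5  {4,5,6,7}:2
  |U|=5: {1,4,5,6,7}:2  {3,4,5,6,7}:7
  |U|=6: {1,3,4,5,6,7}:9  {2,3,4,5,6,7}:7
  start at 0(q): 16
  start at 1(p): 7
sum over floor = 23

23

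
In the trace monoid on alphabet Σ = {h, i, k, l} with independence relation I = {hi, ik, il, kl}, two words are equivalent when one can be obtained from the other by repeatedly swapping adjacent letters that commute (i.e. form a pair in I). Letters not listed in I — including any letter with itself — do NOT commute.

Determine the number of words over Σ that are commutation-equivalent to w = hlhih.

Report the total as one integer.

#0=h has no predecessor
#1=l depends on [0:h]
#2=h depends on [1:l]
#3=i has no predecessor
#4=h depends on [2:h]
sources: [0:h, 3:i]
N(rest) = Σ N(rest − s) over sources s of rest; N(one piece) = 1:
  size 1 → [3]=1  [4]=1
  size 2 → [2,4]=1  [3,4]=2
  size 3 → [1,2,4]=1  [2,3,4]=3
  first=0(h) contributes 4
  first=3(i) contributes 1
|[w]| = 5

5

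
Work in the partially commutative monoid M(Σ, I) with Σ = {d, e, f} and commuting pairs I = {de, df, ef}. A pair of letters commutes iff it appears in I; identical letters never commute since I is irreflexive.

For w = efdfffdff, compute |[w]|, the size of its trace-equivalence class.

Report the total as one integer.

252

0(e) covers ∅
1(f) covers ∅
2(d) covers ∅
3(f) covers 1:f
4(f) covers 3:f
5(f) covers 4:f
6(d) covers 2:d
7(f) covers 5:f
8(f) covers 7:f
floor of heap: 0:e, 1:f, 2:d
completions by unplaced set U, small U first (add the entries for U minus each lowest piece of U):
  |U|=1: {0}:1  {6}:1  {8}:1
  |U|=2: {0,6}:2  {0,8}:2  {2,6}:1  {6,8}:2  {7,8}:1
  |U|=3: {0,2,6}:3  {0,6,8}:6  {0,7,8}:3  {2,6,8}:3  {5,7,8}:1  {6,7,8}:3
  |U|=4: {0,2,6,8}:12  {0,5,7,8}:4  {0,6,7,8}:12  {2,6,7,8}:6  {4,5,7,8}:1  {5,6,7,8}:4
  |U|=5: {0,2,6,7,8}:30  {0,4,5,7,8}:5  {0,5,6,7,8}:20  {2,5,6,7,8}:10  {3,4,5,7,8}:1  {4,5,6,7,8}:5
  |U|=6: {0,2,5,6,7,8}:60  {0,3,4,5,7,8}:6  {0,4,5,6,7,8}:30  {1,3,4,5,7,8}:1  {2,4,5,6,7,8}:15  {3,4,5,6,7,8}:6
  |U|=7: {0,1,3,4,5,7,8}:7  {0,2,4,5,6,7,8}:105  {0,3,4,5,6,7,8}:42  {1,3,4,5,6,7,8}:7  {2,3,4,5,6,7,8}:21
  start at 0(e): 28
  start at 1(f): 168
  start at 2(d): 56
sum over floor = 252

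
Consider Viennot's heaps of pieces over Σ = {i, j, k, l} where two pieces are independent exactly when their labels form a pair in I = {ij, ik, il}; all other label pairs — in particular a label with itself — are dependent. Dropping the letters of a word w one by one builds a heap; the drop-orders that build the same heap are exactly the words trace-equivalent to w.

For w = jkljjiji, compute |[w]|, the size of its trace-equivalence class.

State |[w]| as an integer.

28

drop 0:j onto floor
drop 1:k onto {0:j}
drop 2:l onto {1:k}
drop 3:j onto {2:l}
drop 4:j onto {3:j}
drop 5:i onto floor
drop 6:j onto {4:j}
drop 7:i onto {5:i}
ground layer = {0:j, 5:i}
drop-orders for the pieces not yet dropped (sum over which currently-grounded one goes next):
  1 to go: {6} 1  {7} 1
  2 to go: {4,6} 1  {5,7} 1  {6,7} 2
  3 to go: {3,4,6} 1  {4,6,7} 3  {5,6,7} 3
  4 to go: {2,3,4,6} 1  {3,4,6,7} 4  {4,5,6,7} 6
  5 to go: {1,2,3,4,6} 1  {2,3,4,6,7} 5  {3,4,5,6,7} 10
  6 to go: {0,1,2,3,4,6} 1  {1,2,3,4,6,7} 6  {2,3,4,5,6,7} 15
  if 0:j drops first: 21 orders
  if 5:i drops first: 7 orders
heap linearizations: 28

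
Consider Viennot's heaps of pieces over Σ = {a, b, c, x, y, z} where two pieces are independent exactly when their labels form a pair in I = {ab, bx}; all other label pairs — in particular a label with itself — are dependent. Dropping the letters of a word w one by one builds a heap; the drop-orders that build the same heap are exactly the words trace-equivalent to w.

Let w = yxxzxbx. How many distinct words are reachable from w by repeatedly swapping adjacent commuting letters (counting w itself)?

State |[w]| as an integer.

piece 0:y — minimal
piece 1:x rests on {0:y}
piece 2:x rests on {1:x}
piece 3:z rests on {2:x}
piece 4:x rests on {3:z}
piece 5:b rests on {3:z}
piece 6:x rests on {4:x}
minimal pieces: {0:y}
ways to finish when only these pieces remain (= sum over removing one remaining piece with nothing left below it):
  1 left: {5}→1  {6}→1
  2 left: {4,6}→1  {5,6}→2
  3 left: {4,5,6}→3
  4 left: {3,4,5,6}→3
  5 left: {2,3,4,5,6}→3
  placing 0:y first → 3 extensions

3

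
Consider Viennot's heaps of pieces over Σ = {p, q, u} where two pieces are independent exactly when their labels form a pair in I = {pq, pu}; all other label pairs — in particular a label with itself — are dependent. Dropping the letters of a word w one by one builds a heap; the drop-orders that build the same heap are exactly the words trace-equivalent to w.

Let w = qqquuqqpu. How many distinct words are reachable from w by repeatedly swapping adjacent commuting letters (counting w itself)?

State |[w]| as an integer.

9

#0=q has no predecessor
#1=q depends on [0:q]
#2=q depends on [1:q]
#3=u depends on [2:q]
#4=u depends on [3:u]
#5=q depends on [4:u]
#6=q depends on [5:q]
#7=p has no predecessor
#8=u depends on [6:q]
sources: [0:q, 7:p]
N(rest) = Σ N(rest − s) over sources s of rest; N(one piece) = 1:
  size 1 → [7]=1  [8]=1
  size 2 → [6,8]=1  [7,8]=2
  size 3 → [5,6,8]=1  [6,7,8]=3
  size 4 → [4,5,6,8]=1  [5,6,7,8]=4
  size 5 → [3,4,5,6,8]=1  [4,5,6,7,8]=5
  size 6 → [2,3,4,5,6,8]=1  [3,4,5,6,7,8]=6
  size 7 → [1,2,3,4,5,6,8]=1  [2,3,4,5,6,7,8]=7
  first=0(q) contributes 8
  first=7(p) contributes 1
|[w]| = 9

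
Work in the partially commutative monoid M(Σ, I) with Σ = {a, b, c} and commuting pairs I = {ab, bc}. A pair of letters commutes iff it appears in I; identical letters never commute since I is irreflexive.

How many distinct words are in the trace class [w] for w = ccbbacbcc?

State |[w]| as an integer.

piece 0:c — minimal
piece 1:c rests on {0:c}
piece 2:b — minimal
piece 3:b rests on {2:b}
piece 4:a rests on {1:c}
piece 5:c rests on {4:a}
piece 6:b rests on {3:b}
piece 7:c rests on {5:c}
piece 8:c rests on {7:c}
minimal pieces: {0:c, 2:b}
ways to finish when only these pieces remain (= sum over removing one remaining piece with nothing left below it):
  1 left: {6}→1  {8}→1
  2 left: {3,6}→1  {6,8}→2  {7,8}→1
  3 left: {2,3,6}→1  {3,6,8}→3  {5,7,8}→1  {6,7,8}→3
  4 left: {2,3,6,8}→4  {3,6,7,8}→6  {4,5,7,8}→1  {5,6,7,8}→4
  5 left: {1,4,5,7,8}→1  {2,3,6,7,8}→10  {3,5,6,7,8}→10  {4,5,6,7,8}→5
  6 left: {0,1,4,5,7,8}→1  {1,4,5,6,7,8}→6  {2,3,5,6,7,8}→20  {3,4,5,6,7,8}→15
  7 left: {0,1,4,5,6,7,8}→7  {1,3,4,5,6,7,8}→21  {2,3,4,5,6,7,8}→35
  placing 0:c first → 56 extensions
  placing 2:b first → 28 extensions
total linear extensions = 84

84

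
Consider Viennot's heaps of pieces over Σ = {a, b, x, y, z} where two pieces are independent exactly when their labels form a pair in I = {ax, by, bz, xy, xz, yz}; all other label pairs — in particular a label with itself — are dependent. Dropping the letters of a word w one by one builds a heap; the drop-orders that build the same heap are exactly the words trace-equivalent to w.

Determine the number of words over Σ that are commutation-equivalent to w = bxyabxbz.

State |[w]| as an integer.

22

piece 0:b — minimal
piece 1:x rests on {0:b}
piece 2:y — minimal
piece 3:a rests on {0:b, 2:y}
piece 4:b rests on {1:x, 3:a}
piece 5:x rests on {4:b}
piece 6:b rests on {5:x}
piece 7:z rests on {3:a}
minimal pieces: {0:b, 2:y}
ways to finish when only these pieces remain (= sum over removing one remaining piece with nothing left below it):
  1 left: {6}→1  {7}→1
  2 left: {5,6}→1  {6,7}→2
  3 left: {4,5,6}→1  {5,6,7}→3
  4 left: {1,4,5,6}→1  {4,5,6,7}→4
  5 left: {1,4,5,6,7}→5  {3,4,5,6,7}→4
  6 left: {1,3,4,5,6,7}→9  {2,3,4,5,6,7}→4
  placing 0:b first → 13 extensions
  placing 2:y first → 9 extensions
total linear extensions = 22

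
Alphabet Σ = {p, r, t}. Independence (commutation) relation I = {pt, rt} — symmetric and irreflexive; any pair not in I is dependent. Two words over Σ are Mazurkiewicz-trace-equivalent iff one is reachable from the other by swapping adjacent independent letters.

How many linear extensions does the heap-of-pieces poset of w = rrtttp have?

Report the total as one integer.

20

piece 0:r — minimal
piece 1:r rests on {0:r}
piece 2:t — minimal
piece 3:t rests on {2:t}
piece 4:t rests on {3:t}
piece 5:p rests on {1:r}
minimal pieces: {0:r, 2:t}
ways to finish when only these pieces remain (= sum over removing one remaining piece with nothing left below it):
  1 left: {4}→1  {5}→1
  2 left: {1,5}→1  {3,4}→1  {4,5}→2
  3 left: {0,1,5}→1  {1,4,5}→3  {2,3,4}→1  {3,4,5}→3
  4 left: {0,1,4,5}→4  {1,3,4,5}→6  {2,3,4,5}→4
  placing 0:r first → 10 extensions
  placing 2:t first → 10 extensions
total linear extensions = 20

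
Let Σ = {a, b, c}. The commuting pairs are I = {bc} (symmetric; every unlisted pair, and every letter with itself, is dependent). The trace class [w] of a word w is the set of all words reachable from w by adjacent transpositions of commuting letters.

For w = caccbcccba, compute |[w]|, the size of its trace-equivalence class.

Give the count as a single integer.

21

#0=c has no predecessor
#1=a depends on [0:c]
#2=c depends on [1:a]
#3=c depends on [2:c]
#4=b depends on [1:a]
#5=c depends on [3:c]
#6=c depends on [5:c]
#7=c depends on [6:c]
#8=b depends on [4:b]
#9=a depends on [7:c, 8:b]
sources: [0:c]
N(rest) = Σ N(rest − s) over sources s of rest; N(one piece) = 1:
  size 1 → [9]=1
  size 2 → [7,9]=1  [8,9]=1
  size 3 → [4,8,9]=1  [6,7,9]=1  [7,8,9]=2
  size 4 → [4,7,8,9]=3  [5,6,7,9]=1  [6,7,8,9]=3
  size 5 → [3,5,6,7,9]=1  [4,6,7,8,9]=6  [5,6,7,8,9]=4
  size 6 → [2,3,5,6,7,9]=1  [3,5,6,7,8,9]=5  [4,5,6,7,8,9]=10
  size 7 → [2,3,5,6,7,8,9]=6  [3,4,5,6,7,8,9]=15
  size 8 → [2,3,4,5,6,7,8,9]=21
  first=0(c) contributes 21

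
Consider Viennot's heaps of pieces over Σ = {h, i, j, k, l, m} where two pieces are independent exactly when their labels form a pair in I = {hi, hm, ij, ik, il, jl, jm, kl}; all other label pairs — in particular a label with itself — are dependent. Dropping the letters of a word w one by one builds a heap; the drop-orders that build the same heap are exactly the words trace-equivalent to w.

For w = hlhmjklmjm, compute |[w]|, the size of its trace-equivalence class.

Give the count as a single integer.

27

0(h) covers ∅
1(l) covers 0:h
2(h) covers 1:l
3(m) covers 1:l
4(j) covers 2:h
5(k) covers 3:m, 4:j
6(l) covers 2:h, 3:m
7(m) covers 5:k, 6:l
8(j) covers 5:k
9(m) covers 7:m
floor of heap: 0:h
completions by unplaced set U, small U first (add the entries for U minus each lowest piece of U):
  |U|=1: {8}:1  {9}:1
  |U|=2: {7,9}:1  {8,9}:2
  |U|=3: {6,7,9}:1  {7,8,9}:3
  |U|=4: {5,7,8,9}:3  {6,7,8,9}:4
  |U|=5: {4,5,7,8,9}:3  {5,6,7,8,9}:7
  |U|=6: {3,5,6,7,8,9}:7  {4,5,6,7,8,9}:10
  |U|=7: {2,4,5,6,7,8,9}:10  {3,4,5,6,7,8,9}:17
  |U|=8: {2,3,4,5,6,7,8,9}:27
  start at 0(h): 27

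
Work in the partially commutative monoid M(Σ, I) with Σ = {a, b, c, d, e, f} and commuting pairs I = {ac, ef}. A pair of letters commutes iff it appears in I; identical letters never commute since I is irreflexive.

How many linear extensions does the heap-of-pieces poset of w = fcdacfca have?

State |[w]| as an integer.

piece 0:f — minimal
piece 1:c rests on {0:f}
piece 2:d rests on {1:c}
piece 3:a rests on {2:d}
piece 4:c rests on {2:d}
piece 5:f rests on {3:a, 4:c}
piece 6:c rests on {5:f}
piece 7:a rests on {5:f}
minimal pieces: {0:f}
ways to finish when only these pieces remain (= sum over removing one remaining piece with nothing left below it):
  1 left: {6}→1  {7}→1
  2 left: {6,7}→2
  3 left: {5,6,7}→2
  4 left: {3,5,6,7}→2  {4,5,6,7}→2
  5 left: {3,4,5,6,7}→4
  6 left: {2,3,4,5,6,7}→4
  placing 0:f first → 4 extensions

4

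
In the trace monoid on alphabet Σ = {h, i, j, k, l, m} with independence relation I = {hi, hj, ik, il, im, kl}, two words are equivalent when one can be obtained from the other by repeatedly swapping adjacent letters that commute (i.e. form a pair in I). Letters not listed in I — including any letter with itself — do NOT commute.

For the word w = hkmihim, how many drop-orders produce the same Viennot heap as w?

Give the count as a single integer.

21

drop 0:h onto floor
drop 1:k onto {0:h}
drop 2:m onto {1:k}
drop 3:i onto floor
drop 4:h onto {2:m}
drop 5:i onto {3:i}
drop 6:m onto {4:h}
ground layer = {0:h, 3:i}
drop-orders for the pieces not yet dropped (sum over which currently-grounded one goes next):
  1 to go: {5} 1  {6} 1
  2 to go: {3,5} 1  {4,6} 1  {5,6} 2
  3 to go: {2,4,6} 1  {3,5,6} 3  {4,5,6} 3
  4 to go: {1,2,4,6} 1  {2,4,5,6} 4  {3,4,5,6} 6
  5 to go: {0,1,2,4,6} 1  {1,2,4,5,6} 5  {2,3,4,5,6} 10
  if 0:h drops first: 15 orders
  if 3:i drops first: 6 orders
heap linearizations: 21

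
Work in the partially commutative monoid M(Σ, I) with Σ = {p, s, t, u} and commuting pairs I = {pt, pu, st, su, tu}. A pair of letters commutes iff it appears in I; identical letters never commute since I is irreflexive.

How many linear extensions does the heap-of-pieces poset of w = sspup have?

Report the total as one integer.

5

0(s) covers ∅
1(s) covers 0:s
2(p) covers 1:s
3(u) covers ∅
4(p) covers 2:p
floor of heap: 0:s, 3:u
completions by unplaced set U, small U first (add the entries for U minus each lowest piece of U):
  |U|=1: {3}:1  {4}:1
  |U|=2: {2,4}:1  {3,4}:2
  |U|=3: {1,2,4}:1  {2,3,4}:3
  start at 0(s): 4
  start at 3(u): 1
sum over floor = 5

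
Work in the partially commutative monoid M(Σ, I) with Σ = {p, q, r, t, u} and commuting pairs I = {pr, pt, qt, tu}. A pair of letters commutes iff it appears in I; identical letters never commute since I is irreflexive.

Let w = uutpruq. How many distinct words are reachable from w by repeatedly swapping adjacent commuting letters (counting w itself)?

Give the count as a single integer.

7

drop 0:u onto floor
drop 1:u onto {0:u}
drop 2:t onto floor
drop 3:p onto {1:u}
drop 4:r onto {1:u, 2:t}
drop 5:u onto {3:p, 4:r}
drop 6:q onto {5:u}
ground layer = {0:u, 2:t}
drop-orders for the pieces not yet dropped (sum over which currently-grounded one goes next):
  1 to go: {6} 1
  2 to go: {5,6} 1
  3 to go: {3,5,6} 1  {4,5,6} 1
  4 to go: {2,4,5,6} 1  {3,4,5,6} 2
  5 to go: {1,3,4,5,6} 2  {2,3,4,5,6} 3
  if 0:u drops first: 5 orders
  if 2:t drops first: 2 orders
heap linearizations: 7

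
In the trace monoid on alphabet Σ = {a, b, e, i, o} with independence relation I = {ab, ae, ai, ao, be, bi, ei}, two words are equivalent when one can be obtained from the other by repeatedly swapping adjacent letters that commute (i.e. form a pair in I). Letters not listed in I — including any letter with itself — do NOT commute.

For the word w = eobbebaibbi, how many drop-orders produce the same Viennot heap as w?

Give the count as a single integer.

0(e) covers ∅
1(o) covers 0:e
2(b) covers 1:o
3(b) covers 2:b
4(e) covers 1:o
5(b) covers 3:b
6(a) covers ∅
7(i) covers 1:o
8(b) covers 5:b
9(b) covers 8:b
10(i) covers 7:i
floor of heap: 0:e, 6:a
completions by unplaced set U, small U first (add the entries for U minus each lowest piece of U):
  |U|=1: {4}:1  {6}:1  {9}:1  {10}:1
  |U|=2: {4,6}:2  {4,9}:2  {4,10}:2  {6,9}:2  {6,10}:2  {7,10}:1  {8,9}:1  {9,10}:2
  |U|=3: {4,6,9}:6  {4,6,10}:6  {4,7,10}:3  {4,8,9}:3  {4,9,10}:6  {5,8,9}:1  {6,7,10}:3  {6,8,9}:3  {6,9,10}:6  {7,9,10}:3  {8,9,10}:3
  |U|=4: {3,5,8,9}:1  {4,5,8,9}:4  {4,6,7,10}:12  {4,6,8,9}:12  {4,6,9,10}:24  {4,7,9,10}:12  {4,8,9,10}:12  {5,6,8,9}:4  {5,8,9,10}:4  {6,7,9,10}:12  {6,8,9,10}:12  {7,8,9,10}:6
  |U|=5: {2,3,5,8,9}:1  {3,4,5,8,9}:5  {3,5,6,8,9}:5  {3,5,8,9,10}:5  {4,5,6,8,9}:20  {4,5,8,9,10}:20  {4,6,7,9,10}:60  {4,6,8,9,10}:60  {4,7,8,9,10}:30  {5,6,8,9,10}:20  {5,7,8,9,10}:10  {6,7,8,9,10}:30
  |U|=6: {2,3,4,5,8,9}:6  {2,3,5,6,8,9}:6  {2,3,5,8,9,10}:6  {3,4,5,6,8,9}:30  {3,4,5,8,9,10}:30  {3,5,6,8,9,10}:30  {3,5,7,8,9,10}:15  {4,5,6,8,9,10}:120  {4,5,7,8,9,10}:60  {4,6,7,8,9,10}:180  {5,6,7,8,9,10}:60
  |U|=7: {2,3,4,5,6,8,9}:42  {2,3,4,5,8,9,10}:42  {2,3,5,6,8,9,10}:42  {2,3,5,7,8,9,10}:21  {3,4,5,6,8,9,10}:210  {3,4,5,7,8,9,10}:105  {3,5,6,7,8,9,10}:105  {4,5,6,7,8,9,10}:420
  |U|=8: {2,3,4,5,6,8,9,10}:336  {2,3,4,5,7,8,9,10}:168  {2,3,5,6,7,8,9,10}:168  {3,4,5,6,7,8,9,10}:840
  |U|=9: {1,2,3,4,5,7,8,9,10}:168  {2,3,4,5,6,7,8,9,10}:1512
  start at 0(e): 1680
  start at 6(a): 168
sum over floor = 1848

1848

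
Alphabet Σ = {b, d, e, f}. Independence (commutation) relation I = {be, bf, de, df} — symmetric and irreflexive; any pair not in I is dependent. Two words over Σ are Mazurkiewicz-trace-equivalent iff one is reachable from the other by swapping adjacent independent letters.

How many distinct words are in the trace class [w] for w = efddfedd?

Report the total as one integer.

70

drop 0:e onto floor
drop 1:f onto {0:e}
drop 2:d onto floor
drop 3:d onto {2:d}
drop 4:f onto {1:f}
drop 5:e onto {4:f}
drop 6:d onto {3:d}
drop 7:d onto {6:d}
ground layer = {0:e, 2:d}
drop-orders for the pieces not yet dropped (sum over which currently-grounded one goes next):
  1 to go: {5} 1  {7} 1
  2 to go: {4,5} 1  {5,7} 2  {6,7} 1
  3 to go: {1,4,5} 1  {3,6,7} 1  {4,5,7} 3  {5,6,7} 3
  4 to go: {0,1,4,5} 1  {1,4,5,7} 4  {2,3,6,7} 1  {3,5,6,7} 4  {4,5,6,7} 6
  5 to go: {0,1,4,5,7} 5  {1,4,5,6,7} 10  {2,3,5,6,7} 5  {3,4,5,6,7} 10
  6 to go: {0,1,4,5,6,7} 15  {1,3,4,5,6,7} 20  {2,3,4,5,6,7} 15
  if 0:e drops first: 35 orders
  if 2:d drops first: 35 orders
heap linearizations: 70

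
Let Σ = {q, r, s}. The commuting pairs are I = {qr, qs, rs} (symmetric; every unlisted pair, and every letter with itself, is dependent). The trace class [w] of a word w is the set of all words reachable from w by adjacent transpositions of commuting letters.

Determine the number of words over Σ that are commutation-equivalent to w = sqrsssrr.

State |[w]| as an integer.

#0=s has no predecessor
#1=q has no predecessor
#2=r has no predecessor
#3=s depends on [0:s]
#4=s depends on [3:s]
#5=s depends on [4:s]
#6=r depends on [2:r]
#7=r depends on [6:r]
sources: [0:s, 1:q, 2:r]
N(rest) = Σ N(rest − s) over sources s of rest; N(one piece) = 1:
  size 1 → [1]=1  [5]=1  [7]=1
  size 2 → [1,5]=2  [1,7]=2  [4,5]=1  [5,7]=2  [6,7]=1
  size 3 → [1,4,5]=3  [1,5,7]=6  [1,6,7]=3  [2,6,7]=1  [3,4,5]=1  [4,5,7]=3  [5,6,7]=3
  size 4 → [0,3,4,5]=1  [1,2,6,7]=4  [1,3,4,5]=4  [1,4,5,7]=12  [1,5,6,7]=12  [2,5,6,7]=4  [3,4,5,7]=4  [4,5,6,7]=6
  size 5 → [0,1,3,4,5]=5  [0,3,4,5,7]=5  [1,2,5,6,7]=20  [1,3,4,5,7]=20  [1,4,5,6,7]=30  [2,4,5,6,7]=10  [3,4,5,6,7]=10
  size 6 → [0,1,3,4,5,7]=30  [0,3,4,5,6,7]=15  [1,2,4,5,6,7]=60  [1,3,4,5,6,7]=60  [2,3,4,5,6,7]=20
  first=0(s) contributes 140
  first=1(q) contributes 35
  first=2(r) contributes 105
|[w]| = 280

280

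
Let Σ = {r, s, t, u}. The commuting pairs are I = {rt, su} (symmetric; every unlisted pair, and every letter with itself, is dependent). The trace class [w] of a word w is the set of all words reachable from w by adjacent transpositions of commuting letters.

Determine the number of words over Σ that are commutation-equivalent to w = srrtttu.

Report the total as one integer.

10

#0=s has no predecessor
#1=r depends on [0:s]
#2=r depends on [1:r]
#3=t depends on [0:s]
#4=t depends on [3:t]
#5=t depends on [4:t]
#6=u depends on [2:r, 5:t]
sources: [0:s]
N(rest) = Σ N(rest − s) over sources s of rest; N(one piece) = 1:
  size 1 → [6]=1
  size 2 → [2,6]=1  [5,6]=1
  size 3 → [1,2,6]=1  [2,5,6]=2  [4,5,6]=1
  size 4 → [1,2,5,6]=3  [2,4,5,6]=3  [3,4,5,6]=1
  size 5 → [1,2,4,5,6]=6  [2,3,4,5,6]=4
  first=0(s) contributes 10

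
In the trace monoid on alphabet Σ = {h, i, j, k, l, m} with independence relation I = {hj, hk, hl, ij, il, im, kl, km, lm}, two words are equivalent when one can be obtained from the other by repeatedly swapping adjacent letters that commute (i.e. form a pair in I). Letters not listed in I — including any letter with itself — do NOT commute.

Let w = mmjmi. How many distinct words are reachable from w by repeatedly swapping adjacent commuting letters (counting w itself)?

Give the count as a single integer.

piece 0:m — minimal
piece 1:m rests on {0:m}
piece 2:j rests on {1:m}
piece 3:m rests on {2:j}
piece 4:i — minimal
minimal pieces: {0:m, 4:i}
ways to finish when only these pieces remain (= sum over removing one remaining piece with nothing left below it):
  1 left: {3}→1  {4}→1
  2 left: {2,3}→1  {3,4}→2
  3 left: {1,2,3}→1  {2,3,4}→3
  placing 0:m first → 4 extensions
  placing 4:i first → 1 extensions
total linear extensions = 5

5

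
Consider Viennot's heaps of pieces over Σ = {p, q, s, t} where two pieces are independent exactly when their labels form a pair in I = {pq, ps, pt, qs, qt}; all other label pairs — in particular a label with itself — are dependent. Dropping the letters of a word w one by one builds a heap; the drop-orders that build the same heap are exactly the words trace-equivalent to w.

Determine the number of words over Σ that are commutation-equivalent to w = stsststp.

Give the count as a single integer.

piece 0:s — minimal
piece 1:t rests on {0:s}
piece 2:s rests on {1:t}
piece 3:s rests on {2:s}
piece 4:t rests on {3:s}
piece 5:s rests on {4:t}
piece 6:t rests on {5:s}
piece 7:p — minimal
minimal pieces: {0:s, 7:p}
ways to finish when only these pieces remain (= sum over removing one remaining piece with nothing left below it):
  1 left: {6}→1  {7}→1
  2 left: {5,6}→1  {6,7}→2
  3 left: {4,5,6}→1  {5,6,7}→3
  4 left: {3,4,5,6}→1  {4,5,6,7}→4
  5 left: {2,3,4,5,6}→1  {3,4,5,6,7}→5
  6 left: {1,2,3,4,5,6}→1  {2,3,4,5,6,7}→6
  placing 0:s first → 7 extensions
  placing 7:p first → 1 extensions
total linear extensions = 8

8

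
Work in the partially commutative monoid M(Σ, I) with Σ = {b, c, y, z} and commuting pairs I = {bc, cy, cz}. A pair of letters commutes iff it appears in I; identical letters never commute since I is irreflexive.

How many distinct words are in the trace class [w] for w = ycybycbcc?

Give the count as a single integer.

0(y) covers ∅
1(c) covers ∅
2(y) covers 0:y
3(b) covers 2:y
4(y) covers 3:b
5(c) covers 1:c
6(b) covers 4:y
7(c) covers 5:c
8(c) covers 7:c
floor of heap: 0:y, 1:c
completions by unplaced set U, small U first (add the entries for U minus each lowest piece of U):
  |U|=1: {6}:1  {8}:1
  |U|=2: {4,6}:1  {6,8}:2  {7,8}:1
  |U|=3: {3,4,6}:1  {4,6,8}:3  {5,7,8}:1  {6,7,8}:3
  |U|=4: {1,5,7,8}:1  {2,3,4,6}:1  {3,4,6,8}:4  {4,6,7,8}:6  {5,6,7,8}:4
  |U|=5: {0,2,3,4,6}:1  {1,5,6,7,8}:5  {2,3,4,6,8}:5  {3,4,6,7,8}:10  {4,5,6,7,8}:10
  |U|=6: {0,2,3,4,6,8}:6  {1,4,5,6,7,8}:15  {2,3,4,6,7,8}:15  {3,4,5,6,7,8}:20
  |U|=7: {0,2,3,4,6,7,8}:21  {1,3,4,5,6,7,8}:35  {2,3,4,5,6,7,8}:35
  start at 0(y): 70
  start at 1(c): 56
sum over floor = 126

126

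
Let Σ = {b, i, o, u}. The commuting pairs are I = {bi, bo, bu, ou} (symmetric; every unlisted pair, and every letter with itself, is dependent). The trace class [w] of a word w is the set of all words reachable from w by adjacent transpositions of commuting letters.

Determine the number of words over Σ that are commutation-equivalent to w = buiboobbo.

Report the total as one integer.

drop 0:b onto floor
drop 1:u onto floor
drop 2:i onto {1:u}
drop 3:b onto {0:b}
drop 4:o onto {2:i}
drop 5:o onto {4:o}
drop 6:b onto {3:b}
drop 7:b onto {6:b}
drop 8:o onto {5:o}
ground layer = {0:b, 1:u}
drop-orders for the pieces not yet dropped (sum over which currently-grounded one goes next):
  1 to go: {7} 1  {8} 1
  2 to go: {5,8} 1  {6,7} 1  {7,8} 2
  3 to go: {3,6,7} 1  {4,5,8} 1  {5,7,8} 3  {6,7,8} 3
  4 to go: {0,3,6,7} 1  {2,4,5,8} 1  {3,6,7,8} 4  {4,5,7,8} 4  {5,6,7,8} 6
  5 to go: {0,3,6,7,8} 5  {1,2,4,5,8} 1  {2,4,5,7,8} 5  {3,5,6,7,8} 10  {4,5,6,7,8} 10
  6 to go: {0,3,5,6,7,8} 15  {1,2,4,5,7,8} 6  {2,4,5,6,7,8} 15  {3,4,5,6,7,8} 20
  7 to go: {0,3,4,5,6,7,8} 35  {1,2,4,5,6,7,8} 21  {2,3,4,5,6,7,8} 35
  if 0:b drops first: 56 orders
  if 1:u drops first: 70 orders
heap linearizations: 126

126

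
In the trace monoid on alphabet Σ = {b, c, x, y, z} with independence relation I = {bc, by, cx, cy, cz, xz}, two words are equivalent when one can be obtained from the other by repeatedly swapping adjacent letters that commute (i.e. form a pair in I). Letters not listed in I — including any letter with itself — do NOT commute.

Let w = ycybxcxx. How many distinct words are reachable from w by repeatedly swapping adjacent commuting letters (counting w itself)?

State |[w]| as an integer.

84

piece 0:y — minimal
piece 1:c — minimal
piece 2:y rests on {0:y}
piece 3:b — minimal
piece 4:x rests on {2:y, 3:b}
piece 5:c rests on {1:c}
piece 6:x rests on {4:x}
piece 7:x rests on {6:x}
minimal pieces: {0:y, 1:c, 3:b}
ways to finish when only these pieces remain (= sum over removing one remaining piece with nothing left below it):
  1 left: {5}→1  {7}→1
  2 left: {1,5}→1  {5,7}→2  {6,7}→1
  3 left: {1,5,7}→3  {4,6,7}→1  {5,6,7}→3
  4 left: {1,5,6,7}→6  {2,4,6,7}→1  {3,4,6,7}→1  {4,5,6,7}→4
  5 left: {0,2,4,6,7}→1  {1,4,5,6,7}→10  {2,3,4,6,7}→2  {2,4,5,6,7}→5  {3,4,5,6,7}→5
  6 left: {0,2,3,4,6,7}→3  {0,2,4,5,6,7}→6  {1,2,4,5,6,7}→15  {1,3,4,5,6,7}→15  {2,3,4,5,6,7}→12
  placing 0:y first → 42 extensions
  placing 1:c first → 21 extensions
  placing 3:b first → 21 extensions
total linear extensions = 84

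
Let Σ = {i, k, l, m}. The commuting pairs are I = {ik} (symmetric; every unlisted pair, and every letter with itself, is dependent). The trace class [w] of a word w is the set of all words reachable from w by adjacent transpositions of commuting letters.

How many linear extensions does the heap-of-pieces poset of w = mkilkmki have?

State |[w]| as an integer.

0(m) covers ∅
1(k) covers 0:m
2(i) covers 0:m
3(l) covers 1:k, 2:i
4(k) covers 3:l
5(m) covers 4:k
6(k) covers 5:m
7(i) covers 5:m
floor of heap: 0:m
completions by unplaced set U, small U first (add the entries for U minus each lowest piece of U):
  |U|=1: {6}:1  {7}:1
  |U|=2: {6,7}:2
  |U|=3: {5,6,7}:2
  |U|=4: {4,5,6,7}:2
  |U|=5: {3,4,5,6,7}:2
  |U|=6: {1,3,4,5,6,7}:2  {2,3,4,5,6,7}:2
  start at 0(m): 4

4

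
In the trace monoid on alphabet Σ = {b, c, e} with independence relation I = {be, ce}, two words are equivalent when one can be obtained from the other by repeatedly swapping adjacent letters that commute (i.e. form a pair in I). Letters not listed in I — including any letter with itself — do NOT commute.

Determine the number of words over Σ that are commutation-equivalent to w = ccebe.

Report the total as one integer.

10

drop 0:c onto floor
drop 1:c onto {0:c}
drop 2:e onto floor
drop 3:b onto {1:c}
drop 4:e onto {2:e}
ground layer = {0:c, 2:e}
drop-orders for the pieces not yet dropped (sum over which currently-grounded one goes next):
  1 to go: {3} 1  {4} 1
  2 to go: {1,3} 1  {2,4} 1  {3,4} 2
  3 to go: {0,1,3} 1  {1,3,4} 3  {2,3,4} 3
  if 0:c drops first: 6 orders
  if 2:e drops first: 4 orders
heap linearizations: 10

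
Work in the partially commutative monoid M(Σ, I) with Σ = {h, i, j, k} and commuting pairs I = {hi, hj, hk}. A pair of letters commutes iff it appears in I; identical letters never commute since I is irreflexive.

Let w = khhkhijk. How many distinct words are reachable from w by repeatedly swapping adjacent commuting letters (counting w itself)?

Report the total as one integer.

56

0(k) covers ∅
1(h) covers ∅
2(h) covers 1:h
3(k) covers 0:k
4(h) covers 2:h
5(i) covers 3:k
6(j) covers 5:i
7(k) covers 6:j
floor of heap: 0:k, 1:h
completions by unplaced set U, small U first (add the entries for U minus each lowest piece of U):
  |U|=1: {4}:1  {7}:1
  |U|=2: {2,4}:1  {4,7}:2  {6,7}:1
  |U|=3: {1,2,4}:1  {2,4,7}:3  {4,6,7}:3  {5,6,7}:1
  |U|=4: {1,2,4,7}:4  {2,4,6,7}:6  {3,5,6,7}:1  {4,5,6,7}:4
  |U|=5: {0,3,5,6,7}:1  {1,2,4,6,7}:10  {2,4,5,6,7}:10  {3,4,5,6,7}:5
  |U|=6: {0,3,4,5,6,7}:6  {1,2,4,5,6,7}:20  {2,3,4,5,6,7}:15
  start at 0(k): 35
  start at 1(h): 21
sum over floor = 56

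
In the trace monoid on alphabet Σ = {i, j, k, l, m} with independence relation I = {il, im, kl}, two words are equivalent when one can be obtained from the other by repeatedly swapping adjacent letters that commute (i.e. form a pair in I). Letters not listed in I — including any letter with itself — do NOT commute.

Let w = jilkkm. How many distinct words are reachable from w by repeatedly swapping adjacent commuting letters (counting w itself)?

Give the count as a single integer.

4

drop 0:j onto floor
drop 1:i onto {0:j}
drop 2:l onto {0:j}
drop 3:k onto {1:i}
drop 4:k onto {3:k}
drop 5:m onto {2:l, 4:k}
ground layer = {0:j}
drop-orders for the pieces not yet dropped (sum over which currently-grounded one goes next):
  1 to go: {5} 1
  2 to go: {2,5} 1  {4,5} 1
  3 to go: {2,4,5} 2  {3,4,5} 1
  4 to go: {1,3,4,5} 1  {2,3,4,5} 3
  if 0:j drops first: 4 orders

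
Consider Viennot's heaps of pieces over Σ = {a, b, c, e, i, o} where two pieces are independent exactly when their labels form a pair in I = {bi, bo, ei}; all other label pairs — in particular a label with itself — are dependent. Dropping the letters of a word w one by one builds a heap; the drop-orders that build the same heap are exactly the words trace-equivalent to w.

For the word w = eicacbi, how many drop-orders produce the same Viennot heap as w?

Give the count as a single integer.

4

drop 0:e onto floor
drop 1:i onto floor
drop 2:c onto {0:e, 1:i}
drop 3:a onto {2:c}
drop 4:c onto {3:a}
drop 5:b onto {4:c}
drop 6:i onto {4:c}
ground layer = {0:e, 1:i}
drop-orders for the pieces not yet dropped (sum over which currently-grounded one goes next):
  1 to go: {5} 1  {6} 1
  2 to go: {5,6} 2
  3 to go: {4,5,6} 2
  4 to go: {3,4,5,6} 2
  5 to go: {2,3,4,5,6} 2
  if 0:e drops first: 2 orders
  if 1:i drops first: 2 orders
heap linearizations: 4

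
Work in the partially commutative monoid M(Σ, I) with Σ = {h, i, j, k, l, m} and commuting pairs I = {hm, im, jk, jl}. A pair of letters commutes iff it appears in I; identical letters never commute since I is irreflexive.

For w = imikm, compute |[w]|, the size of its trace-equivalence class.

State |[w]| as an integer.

drop 0:i onto floor
drop 1:m onto floor
drop 2:i onto {0:i}
drop 3:k onto {1:m, 2:i}
drop 4:m onto {3:k}
ground layer = {0:i, 1:m}
drop-orders for the pieces not yet dropped (sum over which currently-grounded one goes next):
  1 to go: {4} 1
  2 to go: {3,4} 1
  3 to go: {1,3,4} 1  {2,3,4} 1
  if 0:i drops first: 2 orders
  if 1:m drops first: 1 orders
heap linearizations: 3

3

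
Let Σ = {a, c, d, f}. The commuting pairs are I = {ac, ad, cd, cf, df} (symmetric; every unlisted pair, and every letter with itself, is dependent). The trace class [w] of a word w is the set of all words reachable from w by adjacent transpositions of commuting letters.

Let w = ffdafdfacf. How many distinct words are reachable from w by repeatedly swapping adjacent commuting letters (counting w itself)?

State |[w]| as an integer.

360

0(f) covers ∅
1(f) covers 0:f
2(d) covers ∅
3(a) covers 1:f
4(f) covers 3:a
5(d) covers 2:d
6(f) covers 4:f
7(a) covers 6:f
8(c) covers ∅
9(f) covers 7:a
floor of heap: 0:f, 2:d, 8:c
completions by unplaced set U, small U first (add the entries for U minus each lowest piece of U):
  |U|=1: {5}:1  {8}:1  {9}:1
  |U|=2: {2,5}:1  {5,8}:2  {5,9}:2  {7,9}:1  {8,9}:2
  |U|=3: {2,5,8}:3  {2,5,9}:3  {5,7,9}:3  {5,8,9}:6  {6,7,9}:1  {7,8,9}:3
  |U|=4: {2,5,7,9}:6  {2,5,8,9}:12  {4,6,7,9}:1  {5,6,7,9}:4  {5,7,8,9}:12  {6,7,8,9}:4
  |U|=5: {2,5,6,7,9}:10  {2,5,7,8,9}:30  {3,4,6,7,9}:1  {4,5,6,7,9}:5  {4,6,7,8,9}:5  {5,6,7,8,9}:20
  |U|=6: {1,3,4,6,7,9}:1  {2,4,5,6,7,9}:15  {2,5,6,7,8,9}:60  {3,4,5,6,7,9}:6  {3,4,6,7,8,9}:6  {4,5,6,7,8,9}:30
  |U|=7: {0,1,3,4,6,7,9}:1  {1,3,4,5,6,7,9}:7  {1,3,4,6,7,8,9}:7  {2,3,4,5,6,7,9}:21  {2,4,5,6,7,8,9}:105  {3,4,5,6,7,8,9}:42
  |U|=8: {0,1,3,4,5,6,7,9}:8  {0,1,3,4,6,7,8,9}:8  {1,2,3,4,5,6,7,9}:28  {1,3,4,5,6,7,8,9}:56  {2,3,4,5,6,7,8,9}:168
  start at 0(f): 252
  start at 2(d): 72
  start at 8(c): 36
sum over floor = 360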